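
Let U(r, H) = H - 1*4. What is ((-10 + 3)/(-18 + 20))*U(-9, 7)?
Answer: -21/2 ≈ -10.500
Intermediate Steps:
U(r, H) = -4 + H (U(r, H) = H - 4 = -4 + H)
((-10 + 3)/(-18 + 20))*U(-9, 7) = ((-10 + 3)/(-18 + 20))*(-4 + 7) = -7/2*3 = -21/2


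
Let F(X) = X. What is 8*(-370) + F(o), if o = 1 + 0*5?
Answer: -2959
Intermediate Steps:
o = 1 (o = 1 + 0 = 1)
8*(-370) + F(o) = 8*(-370) + 1 = -2960 + 1 = -2959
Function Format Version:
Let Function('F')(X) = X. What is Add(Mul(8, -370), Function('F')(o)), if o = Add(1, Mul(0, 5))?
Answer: -2959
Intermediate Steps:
o = 1 (o = Add(1, 0) = 1)
Add(Mul(8, -370), Function('F')(o)) = Add(Mul(8, -370), 1) = Add(-2960, 1) = -2959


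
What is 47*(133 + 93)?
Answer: 10622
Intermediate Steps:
47*(133 + 93) = 47*226 = 10622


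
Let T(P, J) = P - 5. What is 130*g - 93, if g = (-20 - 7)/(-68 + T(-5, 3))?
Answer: -48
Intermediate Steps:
T(P, J) = -5 + P
g = 9/26 (g = (-20 - 7)/(-68 + (-5 - 5)) = -27/(-68 - 10) = -27/(-78) = -27*(-1/78) = 9/26 ≈ 0.34615)
130*g - 93 = 130*(9/26) - 93 = 45 - 93 = -48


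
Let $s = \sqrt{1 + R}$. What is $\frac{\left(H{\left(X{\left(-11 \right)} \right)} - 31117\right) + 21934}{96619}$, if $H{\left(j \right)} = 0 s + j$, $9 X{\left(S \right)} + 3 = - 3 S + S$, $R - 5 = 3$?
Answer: $- \frac{82628}{869571} \approx -0.095022$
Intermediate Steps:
$R = 8$ ($R = 5 + 3 = 8$)
$s = 3$ ($s = \sqrt{1 + 8} = \sqrt{9} = 3$)
$X{\left(S \right)} = - \frac{1}{3} - \frac{2 S}{9}$ ($X{\left(S \right)} = - \frac{1}{3} + \frac{- 3 S + S}{9} = - \frac{1}{3} + \frac{\left(-2\right) S}{9} = - \frac{1}{3} - \frac{2 S}{9}$)
$H{\left(j \right)} = j$ ($H{\left(j \right)} = 0 \cdot 3 + j = 0 + j = j$)
$\frac{\left(H{\left(X{\left(-11 \right)} \right)} - 31117\right) + 21934}{96619} = \frac{\left(\left(- \frac{1}{3} - - \frac{22}{9}\right) - 31117\right) + 21934}{96619} = \left(\left(\left(- \frac{1}{3} + \frac{22}{9}\right) - 31117\right) + 21934\right) \frac{1}{96619} = \left(\left(\frac{19}{9} - 31117\right) + 21934\right) \frac{1}{96619} = \left(- \frac{280034}{9} + 21934\right) \frac{1}{96619} = \left(- \frac{82628}{9}\right) \frac{1}{96619} = - \frac{82628}{869571}$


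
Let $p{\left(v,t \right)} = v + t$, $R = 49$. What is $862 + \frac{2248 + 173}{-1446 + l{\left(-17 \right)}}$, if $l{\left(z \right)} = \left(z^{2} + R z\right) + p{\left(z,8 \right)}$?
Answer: $\frac{1720717}{1999} \approx 860.79$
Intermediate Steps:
$p{\left(v,t \right)} = t + v$
$l{\left(z \right)} = 8 + z^{2} + 50 z$ ($l{\left(z \right)} = \left(z^{2} + 49 z\right) + \left(8 + z\right) = 8 + z^{2} + 50 z$)
$862 + \frac{2248 + 173}{-1446 + l{\left(-17 \right)}} = 862 + \frac{2248 + 173}{-1446 + \left(8 + \left(-17\right)^{2} + 50 \left(-17\right)\right)} = 862 + \frac{2421}{-1446 + \left(8 + 289 - 850\right)} = 862 + \frac{2421}{-1446 - 553} = 862 + \frac{2421}{-1999} = 862 + 2421 \left(- \frac{1}{1999}\right) = 862 - \frac{2421}{1999} = \frac{1720717}{1999}$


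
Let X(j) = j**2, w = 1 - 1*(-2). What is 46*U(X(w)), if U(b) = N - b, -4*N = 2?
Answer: -437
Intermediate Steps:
N = -1/2 (N = -1/4*2 = -1/2 ≈ -0.50000)
w = 3 (w = 1 + 2 = 3)
U(b) = -1/2 - b
46*U(X(w)) = 46*(-1/2 - 1*3**2) = 46*(-1/2 - 1*9) = 46*(-1/2 - 9) = 46*(-19/2) = -437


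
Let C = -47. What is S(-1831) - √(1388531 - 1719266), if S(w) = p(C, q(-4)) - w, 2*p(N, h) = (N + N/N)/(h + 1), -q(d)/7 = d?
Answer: 53076/29 - I*√330735 ≈ 1830.2 - 575.1*I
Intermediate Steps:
q(d) = -7*d
p(N, h) = (1 + N)/(2*(1 + h)) (p(N, h) = ((N + N/N)/(h + 1))/2 = ((N + 1)/(1 + h))/2 = ((1 + N)/(1 + h))/2 = (1 + N)/(2*(1 + h)))
S(w) = -23/29 - w (S(w) = (1 - 47)/(2*(1 - 7*(-4))) - w = (½)*(-46)/(1 + 28) - w = (½)*(-46)/29 - w = (½)*(1/29)*(-46) - w = -23/29 - w)
S(-1831) - √(1388531 - 1719266) = (-23/29 - 1*(-1831)) - √(1388531 - 1719266) = (-23/29 + 1831) - √(-330735) = 53076/29 - I*√330735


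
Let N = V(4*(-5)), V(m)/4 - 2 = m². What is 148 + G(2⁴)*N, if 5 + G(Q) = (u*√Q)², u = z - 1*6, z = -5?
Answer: 3105196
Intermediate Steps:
u = -11 (u = -5 - 1*6 = -5 - 6 = -11)
G(Q) = -5 + 121*Q (G(Q) = -5 + (-11*√Q)² = -5 + 121*Q)
V(m) = 8 + 4*m²
N = 1608 (N = 8 + 4*(4*(-5))² = 8 + 4*(-20)² = 8 + 4*400 = 8 + 1600 = 1608)
148 + G(2⁴)*N = 148 + (-5 + 121*2⁴)*1608 = 148 + (-5 + 121*16)*1608 = 148 + (-5 + 1936)*1608 = 148 + 1931*1608 = 148 + 3105048 = 3105196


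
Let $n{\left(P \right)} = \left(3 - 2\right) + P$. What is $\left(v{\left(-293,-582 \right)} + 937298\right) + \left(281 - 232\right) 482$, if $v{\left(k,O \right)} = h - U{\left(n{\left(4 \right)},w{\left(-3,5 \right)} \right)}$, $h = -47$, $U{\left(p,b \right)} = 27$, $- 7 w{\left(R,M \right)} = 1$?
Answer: $960842$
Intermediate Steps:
$n{\left(P \right)} = 1 + P$
$w{\left(R,M \right)} = - \frac{1}{7}$ ($w{\left(R,M \right)} = \left(- \frac{1}{7}\right) 1 = - \frac{1}{7}$)
$v{\left(k,O \right)} = -74$ ($v{\left(k,O \right)} = -47 - 27 = -74$)
$\left(v{\left(-293,-582 \right)} + 937298\right) + \left(281 - 232\right) 482 = \left(-74 + 937298\right) + \left(281 - 232\right) 482 = 937224 + 49 \cdot 482 = 937224 + 23618 = 960842$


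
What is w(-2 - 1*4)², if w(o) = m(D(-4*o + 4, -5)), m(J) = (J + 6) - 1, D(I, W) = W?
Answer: 0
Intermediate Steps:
m(J) = 5 + J (m(J) = (6 + J) - 1 = 5 + J)
w(o) = 0 (w(o) = 5 - 5 = 0)
w(-2 - 1*4)² = 0² = 0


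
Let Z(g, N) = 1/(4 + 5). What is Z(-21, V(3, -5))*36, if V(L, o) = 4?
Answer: 4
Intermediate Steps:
Z(g, N) = ⅑ (Z(g, N) = 1/9 = ⅑)
Z(-21, V(3, -5))*36 = (⅑)*36 = 4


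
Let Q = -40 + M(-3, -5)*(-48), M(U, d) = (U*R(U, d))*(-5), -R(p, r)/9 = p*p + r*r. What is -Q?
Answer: -220280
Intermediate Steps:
R(p, r) = -9*p² - 9*r² (R(p, r) = -9*(p*p + r*r) = -9*(p² + r²) = -9*p² - 9*r²)
M(U, d) = -5*U*(-9*U² - 9*d²) (M(U, d) = (U*(-9*U² - 9*d²))*(-5) = -5*U*(-9*U² - 9*d²))
Q = 220280 (Q = -40 + (45*(-3)*((-3)² + (-5)²))*(-48) = -40 + (45*(-3)*(9 + 25))*(-48) = -40 + (45*(-3)*34)*(-48) = -40 - 4590*(-48) = -40 + 220320 = 220280)
-Q = -1*220280 = -220280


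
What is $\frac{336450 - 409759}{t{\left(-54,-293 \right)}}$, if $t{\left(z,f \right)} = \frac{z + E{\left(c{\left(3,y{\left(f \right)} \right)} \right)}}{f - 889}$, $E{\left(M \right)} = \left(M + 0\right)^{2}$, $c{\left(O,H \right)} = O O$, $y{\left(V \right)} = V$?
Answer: $\frac{28883746}{9} \approx 3.2093 \cdot 10^{6}$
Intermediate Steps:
$c{\left(O,H \right)} = O^{2}$
$E{\left(M \right)} = M^{2}$
$t{\left(z,f \right)} = \frac{81 + z}{-889 + f}$ ($t{\left(z,f \right)} = \frac{z + \left(3^{2}\right)^{2}}{f - 889} = \frac{z + 9^{2}}{-889 + f} = \frac{z + 81}{-889 + f} = \frac{81 + z}{-889 + f}$)
$\frac{336450 - 409759}{t{\left(-54,-293 \right)}} = \frac{336450 - 409759}{\frac{1}{-889 - 293} \left(81 - 54\right)} = - \frac{73309}{\frac{1}{-1182} \cdot 27} = - \frac{73309}{\left(- \frac{1}{1182}\right) 27} = - \frac{73309}{- \frac{9}{394}} = \left(-73309\right) \left(- \frac{394}{9}\right) = \frac{28883746}{9}$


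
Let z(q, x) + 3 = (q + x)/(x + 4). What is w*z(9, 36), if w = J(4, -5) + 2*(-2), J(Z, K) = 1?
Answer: 45/8 ≈ 5.6250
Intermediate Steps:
z(q, x) = -3 + (q + x)/(4 + x) (z(q, x) = -3 + (q + x)/(x + 4) = -3 + (q + x)/(4 + x))
w = -3 (w = 1 + 2*(-2) = 1 - 4 = -3)
w*z(9, 36) = -3*(-12 + 9 - 2*36)/(4 + 36) = -3*(-12 + 9 - 72)/40 = -3*(-75)/40 = -3*(-15/8) = 45/8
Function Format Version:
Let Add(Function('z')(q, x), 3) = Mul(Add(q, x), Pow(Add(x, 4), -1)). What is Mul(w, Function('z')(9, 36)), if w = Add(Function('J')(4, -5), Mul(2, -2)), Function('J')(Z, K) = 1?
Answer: Rational(45, 8) ≈ 5.6250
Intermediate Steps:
Function('z')(q, x) = Add(-3, Mul(Pow(Add(4, x), -1), Add(q, x))) (Function('z')(q, x) = Add(-3, Mul(Add(q, x), Pow(Add(x, 4), -1))) = Add(-3, Mul(Add(q, x), Pow(Add(4, x), -1))) = Add(-3, Mul(Pow(Add(4, x), -1), Add(q, x))))
w = -3 (w = Add(1, Mul(2, -2)) = Add(1, -4) = -3)
Mul(w, Function('z')(9, 36)) = Mul(-3, Mul(Pow(Add(4, 36), -1), Add(-12, 9, Mul(-2, 36)))) = Mul(-3, Mul(Pow(40, -1), Add(-12, 9, -72))) = Mul(-3, Mul(Rational(1, 40), -75)) = Mul(-3, Rational(-15, 8)) = Rational(45, 8)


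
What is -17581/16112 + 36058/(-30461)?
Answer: -1116501337/490787632 ≈ -2.2749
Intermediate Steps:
-17581/16112 + 36058/(-30461) = -17581*1/16112 + 36058*(-1/30461) = -17581/16112 - 36058/30461 = -1116501337/490787632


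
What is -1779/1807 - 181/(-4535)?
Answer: -7740698/8194745 ≈ -0.94459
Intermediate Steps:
-1779/1807 - 181/(-4535) = -1779*1/1807 - 181*(-1/4535) = -1779/1807 + 181/4535 = -7740698/8194745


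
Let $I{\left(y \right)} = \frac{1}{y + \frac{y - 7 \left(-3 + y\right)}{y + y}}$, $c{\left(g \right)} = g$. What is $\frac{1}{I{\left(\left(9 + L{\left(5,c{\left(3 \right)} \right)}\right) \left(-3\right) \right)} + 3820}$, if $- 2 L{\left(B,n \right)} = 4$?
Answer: $\frac{49}{187178} \approx 0.00026178$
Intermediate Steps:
$L{\left(B,n \right)} = -2$ ($L{\left(B,n \right)} = \left(- \frac{1}{2}\right) 4 = -2$)
$I{\left(y \right)} = \frac{1}{y + \frac{21 - 6 y}{2 y}}$ ($I{\left(y \right)} = \frac{1}{y + \frac{y - \left(-21 + 7 y\right)}{2 y}} = \frac{1}{y + \left(21 - 6 y\right) \frac{1}{2 y}} = \frac{1}{y + \frac{21 - 6 y}{2 y}}$)
$\frac{1}{I{\left(\left(9 + L{\left(5,c{\left(3 \right)} \right)}\right) \left(-3\right) \right)} + 3820} = \frac{1}{\frac{2 \left(9 - 2\right) \left(-3\right)}{21 - 6 \left(9 - 2\right) \left(-3\right) + 2 \left(\left(9 - 2\right) \left(-3\right)\right)^{2}} + 3820} = \frac{1}{\frac{2 \cdot 7 \left(-3\right)}{21 - 6 \cdot 7 \left(-3\right) + 2 \left(7 \left(-3\right)\right)^{2}} + 3820} = \frac{1}{2 \left(-21\right) \frac{1}{21 - -126 + 2 \left(-21\right)^{2}} + 3820} = \frac{1}{2 \left(-21\right) \frac{1}{21 + 126 + 2 \cdot 441} + 3820} = \frac{1}{2 \left(-21\right) \frac{1}{21 + 126 + 882} + 3820} = \frac{1}{2 \left(-21\right) \frac{1}{1029} + 3820} = \frac{1}{- \frac{2}{49} + 3820} = \frac{1}{\frac{187178}{49}} = \frac{49}{187178}$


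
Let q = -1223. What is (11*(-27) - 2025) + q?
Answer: -3545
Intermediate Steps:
(11*(-27) - 2025) + q = (11*(-27) - 2025) - 1223 = (-297 - 2025) - 1223 = -2322 - 1223 = -3545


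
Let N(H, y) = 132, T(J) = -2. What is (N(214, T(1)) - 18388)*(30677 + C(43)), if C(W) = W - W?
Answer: -560039312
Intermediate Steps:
C(W) = 0
(N(214, T(1)) - 18388)*(30677 + C(43)) = (132 - 18388)*(30677 + 0) = -18256*30677 = -560039312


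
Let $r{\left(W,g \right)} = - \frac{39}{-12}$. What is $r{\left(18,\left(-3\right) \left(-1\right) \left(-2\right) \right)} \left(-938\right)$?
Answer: $- \frac{6097}{2} \approx -3048.5$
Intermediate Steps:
$r{\left(W,g \right)} = \frac{13}{4}$ ($r{\left(W,g \right)} = \left(-39\right) \left(- \frac{1}{12}\right) = \frac{13}{4}$)
$r{\left(18,\left(-3\right) \left(-1\right) \left(-2\right) \right)} \left(-938\right) = \frac{13}{4} \left(-938\right) = - \frac{6097}{2}$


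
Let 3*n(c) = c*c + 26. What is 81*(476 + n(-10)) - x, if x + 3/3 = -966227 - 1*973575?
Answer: 1981761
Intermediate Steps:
n(c) = 26/3 + c**2/3 (n(c) = (c*c + 26)/3 = (c**2 + 26)/3 = (26 + c**2)/3 = 26/3 + c**2/3)
x = -1939803 (x = -1 + (-966227 - 1*973575) = -1 + (-966227 - 973575) = -1 - 1939802 = -1939803)
81*(476 + n(-10)) - x = 81*(476 + (26/3 + (1/3)*(-10)**2)) - 1*(-1939803) = 81*(476 + (26/3 + (1/3)*100)) + 1939803 = 81*(476 + (26/3 + 100/3)) + 1939803 = 81*(476 + 42) + 1939803 = 81*518 + 1939803 = 41958 + 1939803 = 1981761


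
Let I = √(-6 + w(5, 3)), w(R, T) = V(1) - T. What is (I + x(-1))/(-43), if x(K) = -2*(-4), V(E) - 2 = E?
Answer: -8/43 - I*√6/43 ≈ -0.18605 - 0.056965*I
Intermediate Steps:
V(E) = 2 + E
w(R, T) = 3 - T (w(R, T) = (2 + 1) - T = 3 - T)
I = I*√6 (I = √(-6 + (3 - 1*3)) = √(-6 + (3 - 3)) = √(-6 + 0) = √(-6) = I*√6 ≈ 2.4495*I)
x(K) = 8
(I + x(-1))/(-43) = (I*√6 + 8)/(-43) = -(8 + I*√6)/43 = -8/43 - I*√6/43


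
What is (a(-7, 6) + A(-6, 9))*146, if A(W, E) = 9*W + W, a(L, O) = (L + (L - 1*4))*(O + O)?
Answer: -40296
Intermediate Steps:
a(L, O) = 2*O*(-4 + 2*L) (a(L, O) = (L + (L - 4))*(2*O) = (L + (-4 + L))*(2*O) = (-4 + 2*L)*(2*O) = 2*O*(-4 + 2*L))
A(W, E) = 10*W
(a(-7, 6) + A(-6, 9))*146 = (4*6*(-2 - 7) + 10*(-6))*146 = (4*6*(-9) - 60)*146 = (-216 - 60)*146 = -276*146 = -40296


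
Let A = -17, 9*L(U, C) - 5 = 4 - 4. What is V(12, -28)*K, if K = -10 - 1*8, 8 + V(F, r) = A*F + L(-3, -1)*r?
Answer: 4096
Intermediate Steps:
L(U, C) = 5/9 (L(U, C) = 5/9 + (4 - 4)/9 = 5/9 + (1/9)*0 = 5/9 + 0 = 5/9)
V(F, r) = -8 - 17*F + 5*r/9 (V(F, r) = -8 + (-17*F + 5*r/9) = -8 - 17*F + 5*r/9)
K = -18 (K = -10 - 8 = -18)
V(12, -28)*K = (-8 - 17*12 + (5/9)*(-28))*(-18) = (-8 - 204 - 140/9)*(-18) = -2048/9*(-18) = 4096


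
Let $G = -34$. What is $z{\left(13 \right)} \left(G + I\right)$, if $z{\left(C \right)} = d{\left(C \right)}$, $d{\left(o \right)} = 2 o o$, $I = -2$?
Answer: $-12168$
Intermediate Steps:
$d{\left(o \right)} = 2 o^{2}$
$z{\left(C \right)} = 2 C^{2}$
$z{\left(13 \right)} \left(G + I\right) = 2 \cdot 13^{2} \left(-34 - 2\right) = 2 \cdot 169 \left(-36\right) = 338 \left(-36\right) = -12168$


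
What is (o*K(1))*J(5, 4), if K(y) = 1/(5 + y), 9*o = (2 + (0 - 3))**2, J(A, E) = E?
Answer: 2/27 ≈ 0.074074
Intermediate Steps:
o = 1/9 (o = (2 + (0 - 3))**2/9 = (2 - 3)**2/9 = (1/9)*(-1)**2 = (1/9)*1 = 1/9 ≈ 0.11111)
(o*K(1))*J(5, 4) = (1/(9*(5 + 1)))*4 = ((1/9)/6)*4 = ((1/9)*(1/6))*4 = (1/54)*4 = 2/27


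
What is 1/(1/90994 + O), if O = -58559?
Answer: -90994/5328517645 ≈ -1.7077e-5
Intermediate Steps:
1/(1/90994 + O) = 1/(1/90994 - 58559) = 1/(-5328517645/90994) = -90994/5328517645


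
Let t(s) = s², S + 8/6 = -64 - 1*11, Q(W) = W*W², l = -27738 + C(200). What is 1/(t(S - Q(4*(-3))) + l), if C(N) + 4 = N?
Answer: 9/24304147 ≈ 3.7031e-7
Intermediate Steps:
C(N) = -4 + N
l = -27542 (l = -27738 + (-4 + 200) = -27738 + 196 = -27542)
Q(W) = W³
S = -229/3 (S = -4/3 + (-64 - 1*11) = -4/3 + (-64 - 11) = -4/3 - 75 = -229/3 ≈ -76.333)
1/(t(S - Q(4*(-3))) + l) = 1/((-229/3 - (4*(-3))³)² - 27542) = 1/((-229/3 - 1*(-12)³)² - 27542) = 1/((-229/3 - 1*(-1728))² - 27542) = 1/((-229/3 + 1728)² - 27542) = 1/((4955/3)² - 27542) = 1/(24552025/9 - 27542) = 1/(24304147/9) = 9/24304147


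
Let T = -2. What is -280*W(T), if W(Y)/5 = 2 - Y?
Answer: -5600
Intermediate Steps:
W(Y) = 10 - 5*Y (W(Y) = 5*(2 - Y) = 10 - 5*Y)
-280*W(T) = -280*(10 - 5*(-2)) = -280*(10 + 10) = -280*20 = -5600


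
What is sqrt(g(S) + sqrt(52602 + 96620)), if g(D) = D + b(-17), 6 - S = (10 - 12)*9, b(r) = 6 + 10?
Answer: sqrt(40 + sqrt(149222)) ≈ 20.647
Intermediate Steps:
b(r) = 16
S = 24 (S = 6 - (10 - 12)*9 = 6 - (-2)*9 = 6 - 1*(-18) = 6 + 18 = 24)
g(D) = 16 + D (g(D) = D + 16 = 16 + D)
sqrt(g(S) + sqrt(52602 + 96620)) = sqrt((16 + 24) + sqrt(52602 + 96620)) = sqrt(40 + sqrt(149222))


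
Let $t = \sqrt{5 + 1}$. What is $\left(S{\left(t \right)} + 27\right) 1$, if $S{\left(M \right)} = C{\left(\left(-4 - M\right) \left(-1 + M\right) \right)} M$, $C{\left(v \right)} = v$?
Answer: $9 - 2 \sqrt{6} \approx 4.101$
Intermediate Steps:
$t = \sqrt{6} \approx 2.4495$
$S{\left(M \right)} = M \left(-1 + M\right) \left(-4 - M\right)$ ($S{\left(M \right)} = \left(-4 - M\right) \left(-1 + M\right) M = \left(-1 + M\right) \left(-4 - M\right) M = M \left(-1 + M\right) \left(-4 - M\right)$)
$\left(S{\left(t \right)} + 27\right) 1 = \left(\sqrt{6} \left(4 - \left(\sqrt{6}\right)^{2} - 3 \sqrt{6}\right) + 27\right) 1 = \left(\sqrt{6} \left(4 - 6 - 3 \sqrt{6}\right) + 27\right) 1 = \left(\sqrt{6} \left(-2 - 3 \sqrt{6}\right) + 27\right) 1 = \left(27 + \sqrt{6} \left(-2 - 3 \sqrt{6}\right)\right) 1 = 27 + \sqrt{6} \left(-2 - 3 \sqrt{6}\right)$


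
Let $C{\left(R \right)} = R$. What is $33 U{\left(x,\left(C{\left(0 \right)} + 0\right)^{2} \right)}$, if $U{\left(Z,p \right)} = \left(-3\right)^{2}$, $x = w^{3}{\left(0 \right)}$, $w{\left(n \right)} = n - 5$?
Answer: $297$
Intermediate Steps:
$w{\left(n \right)} = -5 + n$ ($w{\left(n \right)} = n - 5 = -5 + n$)
$x = -125$ ($x = \left(-5 + 0\right)^{3} = \left(-5\right)^{3} = -125$)
$U{\left(Z,p \right)} = 9$
$33 U{\left(x,\left(C{\left(0 \right)} + 0\right)^{2} \right)} = 33 \cdot 9 = 297$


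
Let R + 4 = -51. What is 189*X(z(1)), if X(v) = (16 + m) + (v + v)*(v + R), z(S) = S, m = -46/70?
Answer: -87561/5 ≈ -17512.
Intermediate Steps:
m = -23/35 (m = -46*1/70 = -23/35 ≈ -0.65714)
R = -55 (R = -4 - 51 = -55)
X(v) = 537/35 + 2*v*(-55 + v) (X(v) = (16 - 23/35) + (v + v)*(v - 55) = 537/35 + (2*v)*(-55 + v) = 537/35 + 2*v*(-55 + v))
189*X(z(1)) = 189*(537/35 - 110*1 + 2*1**2) = 189*(537/35 - 110 + 2*1) = 189*(537/35 - 110 + 2) = 189*(-3243/35) = -87561/5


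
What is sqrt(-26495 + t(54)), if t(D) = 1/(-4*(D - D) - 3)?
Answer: I*sqrt(238458)/3 ≈ 162.77*I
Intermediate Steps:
t(D) = -1/3 (t(D) = 1/(-4*0 - 3) = 1/(0 - 3) = 1/(-3) = -1/3)
sqrt(-26495 + t(54)) = sqrt(-26495 - 1/3) = sqrt(-79486/3) = I*sqrt(238458)/3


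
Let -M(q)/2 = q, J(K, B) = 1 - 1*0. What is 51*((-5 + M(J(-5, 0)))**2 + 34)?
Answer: 4233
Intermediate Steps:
J(K, B) = 1 (J(K, B) = 1 + 0 = 1)
M(q) = -2*q
51*((-5 + M(J(-5, 0)))**2 + 34) = 51*((-5 - 2*1)**2 + 34) = 51*((-5 - 2)**2 + 34) = 51*((-7)**2 + 34) = 51*(49 + 34) = 51*83 = 4233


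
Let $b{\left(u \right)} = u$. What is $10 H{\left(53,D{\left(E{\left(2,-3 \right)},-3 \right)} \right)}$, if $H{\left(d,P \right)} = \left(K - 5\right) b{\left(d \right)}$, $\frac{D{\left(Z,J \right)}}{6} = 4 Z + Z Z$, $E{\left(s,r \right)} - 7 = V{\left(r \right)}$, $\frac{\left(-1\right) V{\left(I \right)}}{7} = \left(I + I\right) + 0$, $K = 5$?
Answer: $0$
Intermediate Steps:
$V{\left(I \right)} = - 14 I$ ($V{\left(I \right)} = - 7 \left(\left(I + I\right) + 0\right) = - 7 \left(2 I + 0\right) = - 7 \cdot 2 I = - 14 I$)
$E{\left(s,r \right)} = 7 - 14 r$
$D{\left(Z,J \right)} = 6 Z^{2} + 24 Z$ ($D{\left(Z,J \right)} = 6 \left(4 Z + Z Z\right) = 6 \left(4 Z + Z^{2}\right) = 6 \left(Z^{2} + 4 Z\right) = 6 Z^{2} + 24 Z$)
$H{\left(d,P \right)} = 0$ ($H{\left(d,P \right)} = \left(5 - 5\right) d = 0 d = 0$)
$10 H{\left(53,D{\left(E{\left(2,-3 \right)},-3 \right)} \right)} = 10 \cdot 0 = 0$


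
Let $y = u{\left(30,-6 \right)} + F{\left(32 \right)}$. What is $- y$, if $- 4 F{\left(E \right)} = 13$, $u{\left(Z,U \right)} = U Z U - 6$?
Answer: $- \frac{4283}{4} \approx -1070.8$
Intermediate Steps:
$u{\left(Z,U \right)} = -6 + Z U^{2}$ ($u{\left(Z,U \right)} = Z U^{2} - 6 = -6 + Z U^{2}$)
$F{\left(E \right)} = - \frac{13}{4}$ ($F{\left(E \right)} = \left(- \frac{1}{4}\right) 13 = - \frac{13}{4}$)
$y = \frac{4283}{4}$ ($y = \left(-6 + 30 \left(-6\right)^{2}\right) - \frac{13}{4} = \left(-6 + 30 \cdot 36\right) - \frac{13}{4} = \left(-6 + 1080\right) - \frac{13}{4} = 1074 - \frac{13}{4} = \frac{4283}{4} \approx 1070.8$)
$- y = \left(-1\right) \frac{4283}{4} = - \frac{4283}{4}$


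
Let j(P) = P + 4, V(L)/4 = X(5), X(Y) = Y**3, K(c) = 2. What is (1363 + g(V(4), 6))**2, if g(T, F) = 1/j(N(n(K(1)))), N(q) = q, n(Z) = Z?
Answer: 66896041/36 ≈ 1.8582e+6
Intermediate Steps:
V(L) = 500 (V(L) = 4*5**3 = 4*125 = 500)
j(P) = 4 + P
g(T, F) = 1/6 (g(T, F) = 1/(4 + 2) = 1/6)
(1363 + g(V(4), 6))**2 = (1363 + 1/6)**2 = (8179/6)**2 = 66896041/36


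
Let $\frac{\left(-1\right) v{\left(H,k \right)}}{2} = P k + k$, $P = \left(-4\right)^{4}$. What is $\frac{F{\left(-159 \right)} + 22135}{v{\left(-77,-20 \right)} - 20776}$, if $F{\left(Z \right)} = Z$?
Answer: $- \frac{67}{32} \approx -2.0938$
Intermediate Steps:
$P = 256$
$v{\left(H,k \right)} = - 514 k$ ($v{\left(H,k \right)} = - 2 \left(256 k + k\right) = - 2 \cdot 257 k = - 514 k$)
$\frac{F{\left(-159 \right)} + 22135}{v{\left(-77,-20 \right)} - 20776} = \frac{-159 + 22135}{\left(-514\right) \left(-20\right) - 20776} = \frac{21976}{10280 - 20776} = \frac{21976}{-10496} = 21976 \left(- \frac{1}{10496}\right) = - \frac{67}{32}$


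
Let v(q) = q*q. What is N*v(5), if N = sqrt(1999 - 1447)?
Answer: 50*sqrt(138) ≈ 587.37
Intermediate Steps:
N = 2*sqrt(138) (N = sqrt(552) = 2*sqrt(138) ≈ 23.495)
v(q) = q**2
N*v(5) = (2*sqrt(138))*5**2 = (2*sqrt(138))*25 = 50*sqrt(138)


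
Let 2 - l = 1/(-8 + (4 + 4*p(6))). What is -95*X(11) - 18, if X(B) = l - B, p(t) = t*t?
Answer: 23455/28 ≈ 837.68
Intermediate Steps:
p(t) = t**2
l = 279/140 (l = 2 - 1/(-8 + (4 + 4*6**2)) = 2 - 1/(-8 + (4 + 4*36)) = 2 - 1/(-8 + (4 + 144)) = 2 - 1/(-8 + 148) = 2 - 1/140 = 279/140 ≈ 1.9929)
X(B) = 279/140 - B
-95*X(11) - 18 = -95*(279/140 - 1*11) - 18 = -95*(279/140 - 11) - 18 = -95*(-1261/140) - 18 = 23959/28 - 18 = 23455/28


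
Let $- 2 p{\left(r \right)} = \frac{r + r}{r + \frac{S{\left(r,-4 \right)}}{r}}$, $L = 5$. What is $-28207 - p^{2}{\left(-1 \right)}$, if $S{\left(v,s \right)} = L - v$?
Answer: $- \frac{1382144}{49} \approx -28207.0$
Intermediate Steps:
$S{\left(v,s \right)} = 5 - v$
$p{\left(r \right)} = - \frac{r}{r + \frac{5 - r}{r}}$ ($p{\left(r \right)} = - \frac{\left(r + r\right) \frac{1}{r + \frac{5 - r}{r}}}{2} = - \frac{2 r \frac{1}{r + \frac{5 - r}{r}}}{2} = - \frac{r}{r + \frac{5 - r}{r}}$)
$-28207 - p^{2}{\left(-1 \right)} = -28207 - \left(- \frac{\left(-1\right)^{2}}{5 + \left(-1\right)^{2} - -1}\right)^{2} = -28207 - \left(\left(-1\right) 1 \frac{1}{5 + 1 + 1}\right)^{2} = -28207 - \left(\left(-1\right) 1 \cdot \frac{1}{7}\right)^{2} = -28207 - \left(- \frac{1}{7}\right)^{2} = -28207 - \frac{1}{49} = - \frac{1382144}{49}$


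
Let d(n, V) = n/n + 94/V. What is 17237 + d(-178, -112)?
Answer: 965281/56 ≈ 17237.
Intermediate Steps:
d(n, V) = 1 + 94/V
17237 + d(-178, -112) = 17237 + (94 - 112)/(-112) = 17237 - 1/112*(-18) = 17237 + 9/56 = 965281/56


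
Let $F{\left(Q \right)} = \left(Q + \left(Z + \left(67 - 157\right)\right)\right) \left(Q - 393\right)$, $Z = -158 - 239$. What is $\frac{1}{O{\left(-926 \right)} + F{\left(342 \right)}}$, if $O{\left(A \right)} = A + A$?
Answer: $\frac{1}{5543} \approx 0.00018041$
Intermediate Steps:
$O{\left(A \right)} = 2 A$
$Z = -397$ ($Z = -158 - 239 = -397$)
$F{\left(Q \right)} = \left(-487 + Q\right) \left(-393 + Q\right)$ ($F{\left(Q \right)} = \left(Q + \left(-397 + \left(67 - 157\right)\right)\right) \left(Q - 393\right) = \left(Q + \left(-397 + \left(67 - 157\right)\right)\right) \left(-393 + Q\right) = \left(Q - 487\right) \left(-393 + Q\right) = \left(-487 + Q\right) \left(-393 + Q\right)$)
$\frac{1}{O{\left(-926 \right)} + F{\left(342 \right)}} = \frac{1}{2 \left(-926\right) + \left(191391 + 342^{2} - 300960\right)} = \frac{1}{-1852 + \left(191391 + 116964 - 300960\right)} = \frac{1}{-1852 + 7395} = \frac{1}{5543}$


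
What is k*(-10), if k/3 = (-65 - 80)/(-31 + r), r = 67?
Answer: 725/6 ≈ 120.83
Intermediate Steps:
k = -145/12 (k = 3*((-65 - 80)/(-31 + 67)) = 3*(-145/36) = -145/12 ≈ -12.083)
k*(-10) = -145/12*(-10) = 725/6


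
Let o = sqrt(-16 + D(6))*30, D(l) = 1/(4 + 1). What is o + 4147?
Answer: 4147 + 6*I*sqrt(395) ≈ 4147.0 + 119.25*I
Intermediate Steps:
D(l) = 1/5
o = 6*I*sqrt(395) (o = sqrt(-16 + 1/5)*30 = sqrt(-79/5)*30 = (I*sqrt(395)/5)*30 = 6*I*sqrt(395) ≈ 119.25*I)
o + 4147 = 6*I*sqrt(395) + 4147 = 4147 + 6*I*sqrt(395)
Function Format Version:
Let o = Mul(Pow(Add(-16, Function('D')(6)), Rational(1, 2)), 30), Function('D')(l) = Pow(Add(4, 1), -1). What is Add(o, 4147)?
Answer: Add(4147, Mul(6, I, Pow(395, Rational(1, 2)))) ≈ Add(4147.0, Mul(119.25, I))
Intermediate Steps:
Function('D')(l) = Rational(1, 5) (Function('D')(l) = Pow(5, -1) = Rational(1, 5))
o = Mul(6, I, Pow(395, Rational(1, 2))) (o = Mul(Pow(Add(-16, Rational(1, 5)), Rational(1, 2)), 30) = Mul(Pow(Rational(-79, 5), Rational(1, 2)), 30) = Mul(Mul(Rational(1, 5), I, Pow(395, Rational(1, 2))), 30) = Mul(6, I, Pow(395, Rational(1, 2))) ≈ Mul(119.25, I))
Add(o, 4147) = Add(Mul(6, I, Pow(395, Rational(1, 2))), 4147) = Add(4147, Mul(6, I, Pow(395, Rational(1, 2))))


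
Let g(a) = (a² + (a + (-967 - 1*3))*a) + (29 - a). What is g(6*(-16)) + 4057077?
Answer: 4168754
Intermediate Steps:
g(a) = 29 + a² - a + a*(-970 + a) (g(a) = (a² + (a + (-967 - 3))*a) + (29 - a) = (a² + (a - 970)*a) + (29 - a) = (a² + (-970 + a)*a) + (29 - a) = (a² + a*(-970 + a)) + (29 - a) = 29 + a² - a + a*(-970 + a))
g(6*(-16)) + 4057077 = (29 - 5826*(-16) + 2*(6*(-16))²) + 4057077 = (29 - 971*(-96) + 2*(-96)²) + 4057077 = (29 + 93216 + 2*9216) + 4057077 = (29 + 93216 + 18432) + 4057077 = 111677 + 4057077 = 4168754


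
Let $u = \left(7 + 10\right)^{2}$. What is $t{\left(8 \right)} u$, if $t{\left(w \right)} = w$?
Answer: $2312$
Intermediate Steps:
$u = 289$ ($u = 17^{2} = 289$)
$t{\left(8 \right)} u = 8 \cdot 289 = 2312$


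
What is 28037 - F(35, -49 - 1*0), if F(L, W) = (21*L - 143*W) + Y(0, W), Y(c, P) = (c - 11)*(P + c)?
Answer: 19756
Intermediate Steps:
Y(c, P) = (-11 + c)*(P + c)
F(L, W) = -154*W + 21*L (F(L, W) = (21*L - 143*W) + (0² - 11*W - 11*0 + W*0) = (-143*W + 21*L) + (0 - 11*W + 0 + 0) = (-143*W + 21*L) - 11*W = -154*W + 21*L)
28037 - F(35, -49 - 1*0) = 28037 - (-154*(-49 - 1*0) + 21*35) = 28037 - (-154*(-49 + 0) + 735) = 28037 - (-154*(-49) + 735) = 28037 - (7546 + 735) = 28037 - 1*8281 = 28037 - 8281 = 19756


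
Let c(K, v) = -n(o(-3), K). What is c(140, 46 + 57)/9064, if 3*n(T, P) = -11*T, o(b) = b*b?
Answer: 3/824 ≈ 0.0036408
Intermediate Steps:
o(b) = b²
n(T, P) = -11*T/3 (n(T, P) = (-11*T)/3 = -11*T/3)
c(K, v) = 33 (c(K, v) = -(-11)*(-3)²/3 = -(-11)*9/3 = -1*(-33) = 33)
c(140, 46 + 57)/9064 = 33/9064 = 33*(1/9064) = 3/824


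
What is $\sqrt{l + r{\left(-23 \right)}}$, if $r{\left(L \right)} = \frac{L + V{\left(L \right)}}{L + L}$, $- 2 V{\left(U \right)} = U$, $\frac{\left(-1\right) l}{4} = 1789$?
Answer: $\frac{i \sqrt{28623}}{2} \approx 84.592 i$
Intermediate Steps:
$l = -7156$ ($l = \left(-4\right) 1789 = -7156$)
$V{\left(U \right)} = - \frac{U}{2}$
$r{\left(L \right)} = \frac{1}{4}$ ($r{\left(L \right)} = \frac{L - \frac{L}{2}}{L + L} = \frac{\frac{1}{2} L}{2 L} = \frac{L}{2} \frac{1}{2 L} = \frac{1}{4}$)
$\sqrt{l + r{\left(-23 \right)}} = \sqrt{-7156 + \frac{1}{4}} = \sqrt{- \frac{28623}{4}} = \frac{i \sqrt{28623}}{2}$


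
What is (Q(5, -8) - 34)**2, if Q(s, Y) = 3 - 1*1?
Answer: 1024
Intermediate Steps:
Q(s, Y) = 2 (Q(s, Y) = 3 - 1 = 2)
(Q(5, -8) - 34)**2 = (2 - 34)**2 = (-32)**2 = 1024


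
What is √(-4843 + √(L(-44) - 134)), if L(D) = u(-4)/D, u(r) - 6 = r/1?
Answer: √(-2344012 + 22*I*√64878)/22 ≈ 0.083184 + 69.592*I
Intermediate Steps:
u(r) = 6 + r (u(r) = 6 + r/1 = 6 + r*1 = 6 + r)
L(D) = 2/D (L(D) = (6 - 4)/D = 2/D)
√(-4843 + √(L(-44) - 134)) = √(-4843 + √(2/(-44) - 134)) = √(-4843 + √(2*(-1/44) - 134)) = √(-4843 + √(-1/22 - 134)) = √(-4843 + √(-2949/22)) = √(-4843 + I*√64878/22)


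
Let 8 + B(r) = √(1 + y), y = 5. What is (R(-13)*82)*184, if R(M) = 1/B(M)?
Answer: -60352/29 - 7544*√6/29 ≈ -2718.3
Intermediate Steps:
B(r) = -8 + √6 (B(r) = -8 + √(1 + 5) = -8 + √6)
R(M) = 1/(-8 + √6)
(R(-13)*82)*184 = ((-4/29 - √6/58)*82)*184 = (-328/29 - 41*√6/29)*184 = -60352/29 - 7544*√6/29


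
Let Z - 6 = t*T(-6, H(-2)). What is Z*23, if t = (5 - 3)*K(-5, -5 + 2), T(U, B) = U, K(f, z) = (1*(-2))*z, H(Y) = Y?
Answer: -1518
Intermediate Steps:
K(f, z) = -2*z
t = 12 (t = (5 - 3)*(-2*(-5 + 2)) = 2*(-2*(-3)) = 2*6 = 12)
Z = -66 (Z = 6 + 12*(-6) = 6 - 72 = -66)
Z*23 = -66*23 = -1518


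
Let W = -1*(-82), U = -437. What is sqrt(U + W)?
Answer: I*sqrt(355) ≈ 18.841*I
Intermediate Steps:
W = 82
sqrt(U + W) = sqrt(-437 + 82) = sqrt(-355) = I*sqrt(355)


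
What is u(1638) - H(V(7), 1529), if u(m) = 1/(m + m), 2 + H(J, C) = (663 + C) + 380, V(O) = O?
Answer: -8419319/3276 ≈ -2570.0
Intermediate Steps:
H(J, C) = 1041 + C (H(J, C) = -2 + ((663 + C) + 380) = -2 + (1043 + C) = 1041 + C)
u(m) = 1/(2*m)
u(1638) - H(V(7), 1529) = (½)/1638 - (1041 + 1529) = (½)*(1/1638) - 1*2570 = 1/3276 - 2570 = -8419319/3276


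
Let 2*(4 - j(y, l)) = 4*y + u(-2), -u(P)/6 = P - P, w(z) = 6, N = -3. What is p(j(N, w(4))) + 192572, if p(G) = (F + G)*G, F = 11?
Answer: 192782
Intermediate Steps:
u(P) = 0 (u(P) = -6*(P - P) = -6*0 = 0)
j(y, l) = 4 - 2*y (j(y, l) = 4 - (4*y + 0)/2 = 4 - 2*y)
p(G) = G*(11 + G) (p(G) = (11 + G)*G = G*(11 + G))
p(j(N, w(4))) + 192572 = (4 - 2*(-3))*(11 + (4 - 2*(-3))) + 192572 = (4 + 6)*(11 + (4 + 6)) + 192572 = 10*(11 + 10) + 192572 = 10*21 + 192572 = 210 + 192572 = 192782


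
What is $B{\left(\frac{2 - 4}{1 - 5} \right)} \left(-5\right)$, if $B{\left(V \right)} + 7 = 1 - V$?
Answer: $\frac{65}{2} \approx 32.5$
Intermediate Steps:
$B{\left(V \right)} = -6 - V$ ($B{\left(V \right)} = -7 - \left(-1 + V\right) = -6 - V$)
$B{\left(\frac{2 - 4}{1 - 5} \right)} \left(-5\right) = \left(-6 - \frac{2 - 4}{1 - 5}\right) \left(-5\right) = \left(-6 - - \frac{2}{-4}\right) \left(-5\right) = \left(-6 - \left(-2\right) \left(- \frac{1}{4}\right)\right) \left(-5\right) = \left(-6 - \frac{1}{2}\right) \left(-5\right) = \left(- \frac{13}{2}\right) \left(-5\right) = \frac{65}{2}$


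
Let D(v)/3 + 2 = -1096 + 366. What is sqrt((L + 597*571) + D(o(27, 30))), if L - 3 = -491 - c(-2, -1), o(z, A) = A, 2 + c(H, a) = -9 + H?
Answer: 2*sqrt(84554) ≈ 581.56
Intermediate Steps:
c(H, a) = -11 + H (c(H, a) = -2 + (-9 + H) = -11 + H)
L = -475 (L = 3 + (-491 - (-11 - 2)) = 3 + (-491 - 1*(-13)) = 3 + (-491 + 13) = 3 - 478 = -475)
D(v) = -2196 (D(v) = -6 + 3*(-1096 + 366) = -6 + 3*(-730) = -6 - 2190 = -2196)
sqrt((L + 597*571) + D(o(27, 30))) = sqrt((-475 + 597*571) - 2196) = sqrt((-475 + 340887) - 2196) = sqrt(340412 - 2196) = sqrt(338216) = 2*sqrt(84554)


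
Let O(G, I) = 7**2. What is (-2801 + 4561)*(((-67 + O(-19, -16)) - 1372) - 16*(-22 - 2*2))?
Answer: -1714240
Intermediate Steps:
O(G, I) = 49
(-2801 + 4561)*(((-67 + O(-19, -16)) - 1372) - 16*(-22 - 2*2)) = (-2801 + 4561)*(((-67 + 49) - 1372) - 16*(-22 - 2*2)) = 1760*((-18 - 1372) - 16*(-22 - 4)) = 1760*(-1390 - 16*(-26)) = 1760*(-1390 + 416) = 1760*(-974) = -1714240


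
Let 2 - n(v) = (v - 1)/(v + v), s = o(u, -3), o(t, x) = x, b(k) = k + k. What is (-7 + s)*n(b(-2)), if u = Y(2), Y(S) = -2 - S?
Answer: -55/4 ≈ -13.750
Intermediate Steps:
b(k) = 2*k
u = -4 (u = -2 - 1*2 = -2 - 2 = -4)
s = -3
n(v) = 2 - (-1 + v)/(2*v) (n(v) = 2 - (v - 1)/(v + v) = 2 - (-1 + v)/(2*v))
(-7 + s)*n(b(-2)) = (-7 - 3)*((1 + 3*(2*(-2)))/(2*((2*(-2))))) = -5*(1 + 3*(-4))/(-4) = -5*(-1)*(1 - 12)/4 = -5*(-1)*(-11)/4 = -10*11/8 = -55/4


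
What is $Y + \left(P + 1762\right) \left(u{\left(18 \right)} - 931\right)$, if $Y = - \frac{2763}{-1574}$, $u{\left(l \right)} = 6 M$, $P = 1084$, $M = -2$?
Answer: $- \frac{4224263809}{1574} \approx -2.6838 \cdot 10^{6}$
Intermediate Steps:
$u{\left(l \right)} = -12$ ($u{\left(l \right)} = 6 \left(-2\right) = -12$)
$Y = \frac{2763}{1574}$ ($Y = \left(-2763\right) \left(- \frac{1}{1574}\right) = \frac{2763}{1574} \approx 1.7554$)
$Y + \left(P + 1762\right) \left(u{\left(18 \right)} - 931\right) = \frac{2763}{1574} + \left(1084 + 1762\right) \left(-12 - 931\right) = \frac{2763}{1574} + 2846 \left(-12 - 931\right) = \frac{2763}{1574} + 2846 \left(-943\right) = \frac{2763}{1574} - 2683778 = - \frac{4224263809}{1574}$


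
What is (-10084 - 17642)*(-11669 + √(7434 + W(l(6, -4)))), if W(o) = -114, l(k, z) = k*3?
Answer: 323534694 - 55452*√1830 ≈ 3.2116e+8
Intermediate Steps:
l(k, z) = 3*k
(-10084 - 17642)*(-11669 + √(7434 + W(l(6, -4)))) = (-10084 - 17642)*(-11669 + √(7434 - 114)) = -27726*(-11669 + √7320) = -27726*(-11669 + 2*√1830) = 323534694 - 55452*√1830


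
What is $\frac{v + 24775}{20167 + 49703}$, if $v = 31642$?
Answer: $\frac{56417}{69870} \approx 0.80746$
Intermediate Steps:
$\frac{v + 24775}{20167 + 49703} = \frac{31642 + 24775}{20167 + 49703} = \frac{56417}{69870}$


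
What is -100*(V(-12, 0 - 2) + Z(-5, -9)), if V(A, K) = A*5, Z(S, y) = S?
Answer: 6500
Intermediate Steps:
V(A, K) = 5*A
-100*(V(-12, 0 - 2) + Z(-5, -9)) = -100*(5*(-12) - 5) = -100*(-60 - 5) = -100*(-65) = 6500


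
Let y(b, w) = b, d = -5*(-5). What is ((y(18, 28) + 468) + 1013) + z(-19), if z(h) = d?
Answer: 1524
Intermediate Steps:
d = 25
z(h) = 25
((y(18, 28) + 468) + 1013) + z(-19) = ((18 + 468) + 1013) + 25 = (486 + 1013) + 25 = 1499 + 25 = 1524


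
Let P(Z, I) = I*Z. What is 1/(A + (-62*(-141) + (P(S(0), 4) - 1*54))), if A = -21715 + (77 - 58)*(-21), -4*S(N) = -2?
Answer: -1/13424 ≈ -7.4493e-5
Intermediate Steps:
S(N) = 1/2 (S(N) = -1/4*(-2) = 1/2)
A = -22114 (A = -21715 + 19*(-21) = -21715 - 399 = -22114)
1/(A + (-62*(-141) + (P(S(0), 4) - 1*54))) = 1/(-22114 + (-62*(-141) + (4*(1/2) - 1*54))) = 1/(-22114 + (8742 + (2 - 54))) = 1/(-22114 + (8742 - 52)) = 1/(-22114 + 8690) = 1/(-13424) = -1/13424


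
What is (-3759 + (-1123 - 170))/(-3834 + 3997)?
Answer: -5052/163 ≈ -30.994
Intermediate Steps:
(-3759 + (-1123 - 170))/(-3834 + 3997) = (-3759 - 1293)/163 = -5052*1/163 = -5052/163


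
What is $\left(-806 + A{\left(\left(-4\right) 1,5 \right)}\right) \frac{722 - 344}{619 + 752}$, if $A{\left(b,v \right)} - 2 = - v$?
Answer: $- \frac{101934}{457} \approx -223.05$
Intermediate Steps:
$A{\left(b,v \right)} = 2 - v$
$\left(-806 + A{\left(\left(-4\right) 1,5 \right)}\right) \frac{722 - 344}{619 + 752} = \left(-806 + \left(2 - 5\right)\right) \frac{722 - 344}{619 + 752} = \left(-806 + \left(2 - 5\right)\right) \frac{378}{1371} = \left(-806 - 3\right) 378 \cdot \frac{1}{1371} = \left(-809\right) \frac{126}{457} = - \frac{101934}{457}$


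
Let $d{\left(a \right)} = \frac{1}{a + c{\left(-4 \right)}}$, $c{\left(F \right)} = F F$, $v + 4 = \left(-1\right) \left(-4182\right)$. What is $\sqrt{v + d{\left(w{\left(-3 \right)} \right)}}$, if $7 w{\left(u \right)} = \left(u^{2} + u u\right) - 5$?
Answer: $\frac{\sqrt{2611285}}{25} \approx 64.638$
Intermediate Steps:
$w{\left(u \right)} = - \frac{5}{7} + \frac{2 u^{2}}{7}$ ($w{\left(u \right)} = \frac{\left(u^{2} + u u\right) - 5}{7} = \frac{\left(u^{2} + u^{2}\right) - 5}{7} = \frac{2 u^{2} - 5}{7} = \frac{-5 + 2 u^{2}}{7} = - \frac{5}{7} + \frac{2 u^{2}}{7}$)
$v = 4178$ ($v = -4 - -4182 = -4 + 4182 = 4178$)
$c{\left(F \right)} = F^{2}$
$d{\left(a \right)} = \frac{1}{16 + a}$ ($d{\left(a \right)} = \frac{1}{a + \left(-4\right)^{2}} = \frac{1}{a + 16} = \frac{1}{16 + a}$)
$\sqrt{v + d{\left(w{\left(-3 \right)} \right)}} = \sqrt{4178 + \frac{1}{16 - \left(\frac{5}{7} - \frac{2 \left(-3\right)^{2}}{7}\right)}} = \sqrt{4178 + \frac{1}{16 + \left(- \frac{5}{7} + \frac{2}{7} \cdot 9\right)}} = \sqrt{4178 + \frac{1}{16 + \left(- \frac{5}{7} + \frac{18}{7}\right)}} = \sqrt{4178 + \frac{1}{16 + \frac{13}{7}}} = \sqrt{4178 + \frac{1}{\frac{125}{7}}} = \sqrt{4178 + \frac{7}{125}} = \sqrt{\frac{522257}{125}} = \frac{\sqrt{2611285}}{25}$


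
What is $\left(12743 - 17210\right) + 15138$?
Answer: $10671$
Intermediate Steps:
$\left(12743 - 17210\right) + 15138 = -4467 + 15138 = 10671$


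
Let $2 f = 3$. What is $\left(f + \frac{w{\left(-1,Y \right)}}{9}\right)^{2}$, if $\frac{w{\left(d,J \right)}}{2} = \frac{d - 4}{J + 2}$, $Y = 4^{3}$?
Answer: $\frac{776161}{352836} \approx 2.1998$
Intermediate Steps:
$f = \frac{3}{2}$ ($f = \frac{1}{2} \cdot 3 = \frac{3}{2} \approx 1.5$)
$Y = 64$
$w{\left(d,J \right)} = \frac{2 \left(-4 + d\right)}{2 + J}$ ($w{\left(d,J \right)} = 2 \frac{d - 4}{J + 2} = 2 \frac{-4 + d}{2 + J} = \frac{2 \left(-4 + d\right)}{2 + J}$)
$\left(f + \frac{w{\left(-1,Y \right)}}{9}\right)^{2} = \left(\frac{3}{2} + \frac{2 \frac{1}{2 + 64} \left(-4 - 1\right)}{9}\right)^{2} = \left(\frac{3}{2} + 2 \cdot \frac{1}{66} \left(-5\right) \frac{1}{9}\right)^{2} = \left(\frac{3}{2} - \frac{5}{297}\right)^{2} = \left(\frac{881}{594}\right)^{2} = \frac{776161}{352836}$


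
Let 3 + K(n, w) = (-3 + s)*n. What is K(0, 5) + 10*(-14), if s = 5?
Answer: -143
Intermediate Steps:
K(n, w) = -3 + 2*n (K(n, w) = -3 + (-3 + 5)*n = -3 + 2*n)
K(0, 5) + 10*(-14) = (-3 + 2*0) + 10*(-14) = (-3 + 0) - 140 = -3 - 140 = -143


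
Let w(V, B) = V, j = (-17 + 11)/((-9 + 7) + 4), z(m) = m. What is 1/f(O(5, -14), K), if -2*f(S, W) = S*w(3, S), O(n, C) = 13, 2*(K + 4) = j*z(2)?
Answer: -2/39 ≈ -0.051282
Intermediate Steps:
j = -3 (j = -6/(-2 + 4) = -6/2 = -6*½ = -3)
K = -7 (K = -4 + (-3*2)/2 = -4 + (½)*(-6) = -4 - 3 = -7)
f(S, W) = -3*S/2 (f(S, W) = -S*3/2 = -3*S/2)
1/f(O(5, -14), K) = 1/(-3/2*13) = 1/(-39/2) = -2/39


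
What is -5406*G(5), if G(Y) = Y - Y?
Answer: 0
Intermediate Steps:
G(Y) = 0
-5406*G(5) = -5406*0 = 0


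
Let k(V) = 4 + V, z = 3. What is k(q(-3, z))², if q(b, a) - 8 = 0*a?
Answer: 144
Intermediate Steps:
q(b, a) = 8 (q(b, a) = 8 + 0*a = 8 + 0 = 8)
k(q(-3, z))² = (4 + 8)² = 12² = 144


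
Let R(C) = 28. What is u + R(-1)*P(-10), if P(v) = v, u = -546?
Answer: -826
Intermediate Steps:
u + R(-1)*P(-10) = -546 + 28*(-10) = -546 - 280 = -826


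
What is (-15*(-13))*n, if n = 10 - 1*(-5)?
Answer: 2925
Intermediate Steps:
n = 15 (n = 10 + 5 = 15)
(-15*(-13))*n = -15*(-13)*15 = 195*15 = 2925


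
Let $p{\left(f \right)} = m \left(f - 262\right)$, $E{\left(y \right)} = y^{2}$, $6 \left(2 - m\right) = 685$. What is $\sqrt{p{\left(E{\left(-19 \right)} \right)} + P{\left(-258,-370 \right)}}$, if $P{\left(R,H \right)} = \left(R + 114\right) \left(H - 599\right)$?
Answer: $\frac{\sqrt{513726}}{2} \approx 358.37$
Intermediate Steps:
$m = - \frac{673}{6}$ ($m = 2 - \frac{685}{6} = - \frac{673}{6} \approx -112.17$)
$p{\left(f \right)} = \frac{88163}{3} - \frac{673 f}{6}$ ($p{\left(f \right)} = - \frac{673 \left(f - 262\right)}{6} = - \frac{673 \left(-262 + f\right)}{6} = \frac{88163}{3} - \frac{673 f}{6}$)
$P{\left(R,H \right)} = \left(-599 + H\right) \left(114 + R\right)$ ($P{\left(R,H \right)} = \left(114 + R\right) \left(H - 599\right) = \left(114 + R\right) \left(-599 + H\right) = \left(-599 + H\right) \left(114 + R\right)$)
$\sqrt{p{\left(E{\left(-19 \right)} \right)} + P{\left(-258,-370 \right)}} = \sqrt{\left(\frac{88163}{3} - \frac{673 \left(-19\right)^{2}}{6}\right) - -139536} = \sqrt{\left(\frac{88163}{3} - \frac{242953}{6}\right) + \left(-68286 + 154542 - 42180 + 95460\right)} = \sqrt{\left(\frac{88163}{3} - \frac{242953}{6}\right) + 139536} = \sqrt{- \frac{22209}{2} + 139536} = \sqrt{\frac{256863}{2}} = \frac{\sqrt{513726}}{2}$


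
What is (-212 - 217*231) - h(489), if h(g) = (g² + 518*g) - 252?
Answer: -542510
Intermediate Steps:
h(g) = -252 + g² + 518*g
(-212 - 217*231) - h(489) = (-212 - 217*231) - (-252 + 489² + 518*489) = (-212 - 50127) - (-252 + 239121 + 253302) = -50339 - 1*492171 = -50339 - 492171 = -542510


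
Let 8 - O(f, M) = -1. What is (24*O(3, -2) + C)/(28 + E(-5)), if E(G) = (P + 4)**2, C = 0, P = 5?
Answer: 216/109 ≈ 1.9817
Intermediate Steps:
O(f, M) = 9 (O(f, M) = 8 - 1*(-1) = 8 + 1 = 9)
E(G) = 81 (E(G) = (5 + 4)**2 = 9**2 = 81)
(24*O(3, -2) + C)/(28 + E(-5)) = (24*9 + 0)/(28 + 81) = (216 + 0)/109 = (1/109)*216 = 216/109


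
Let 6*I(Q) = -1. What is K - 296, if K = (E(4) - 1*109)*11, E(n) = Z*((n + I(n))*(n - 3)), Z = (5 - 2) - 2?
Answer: -8717/6 ≈ -1452.8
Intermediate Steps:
I(Q) = -⅙ (I(Q) = (⅙)*(-1) = -⅙)
Z = 1 (Z = 3 - 2 = 1)
E(n) = (-3 + n)*(-⅙ + n) (E(n) = 1*((n - ⅙)*(n - 3)) = 1*((-⅙ + n)*(-3 + n)) = 1*((-3 + n)*(-⅙ + n)) = (-3 + n)*(-⅙ + n))
K = -6941/6 (K = ((½ + 4² - 19/6*4) - 1*109)*11 = ((½ + 16 - 38/3) - 109)*11 = (23/6 - 109)*11 = -631/6*11 = -6941/6 ≈ -1156.8)
K - 296 = -6941/6 - 296 = -8717/6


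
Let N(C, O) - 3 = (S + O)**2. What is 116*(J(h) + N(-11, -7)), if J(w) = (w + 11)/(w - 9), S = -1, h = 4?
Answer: 7424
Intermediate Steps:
J(w) = (11 + w)/(-9 + w)
N(C, O) = 3 + (-1 + O)**2
116*(J(h) + N(-11, -7)) = 116*((11 + 4)/(-9 + 4) + (3 + (-1 - 7)**2)) = 116*(15/(-5) + (3 + (-8)**2)) = 116*(-1/5*15 + (3 + 64)) = 116*(-3 + 67) = 116*64 = 7424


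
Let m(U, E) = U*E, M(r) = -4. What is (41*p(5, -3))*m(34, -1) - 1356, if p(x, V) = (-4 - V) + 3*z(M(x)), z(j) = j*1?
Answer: 16766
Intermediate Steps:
z(j) = j
p(x, V) = -16 - V (p(x, V) = (-4 - V) + 3*(-4) = (-4 - V) - 12 = -16 - V)
m(U, E) = E*U
(41*p(5, -3))*m(34, -1) - 1356 = (41*(-16 - 1*(-3)))*(-1*34) - 1356 = (41*(-16 + 3))*(-34) - 1356 = (41*(-13))*(-34) - 1356 = -533*(-34) - 1356 = 18122 - 1356 = 16766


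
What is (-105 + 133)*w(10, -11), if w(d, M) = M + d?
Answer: -28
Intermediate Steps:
(-105 + 133)*w(10, -11) = (-105 + 133)*(-11 + 10) = 28*(-1) = -28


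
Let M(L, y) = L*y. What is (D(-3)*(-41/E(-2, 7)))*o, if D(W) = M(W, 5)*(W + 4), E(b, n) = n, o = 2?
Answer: 1230/7 ≈ 175.71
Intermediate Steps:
D(W) = 5*W*(4 + W) (D(W) = (W*5)*(W + 4) = (5*W)*(4 + W) = 5*W*(4 + W))
(D(-3)*(-41/E(-2, 7)))*o = ((5*(-3)*(4 - 3))*(-41/7))*2 = ((5*(-3)*1)*(-41*⅐))*2 = -15*(-41/7)*2 = (615/7)*2 = 1230/7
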